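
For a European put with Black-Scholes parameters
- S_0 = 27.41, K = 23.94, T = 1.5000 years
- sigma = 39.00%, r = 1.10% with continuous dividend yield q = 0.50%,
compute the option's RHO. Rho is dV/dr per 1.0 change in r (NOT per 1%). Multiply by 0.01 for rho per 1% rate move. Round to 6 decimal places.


d1 = 0.5410487590; d2 = 0.0633982592
phi(d1) = 0.3446225865; exp(-qT) = 0.9925280548; exp(-rT) = 0.9836353794
N(-d2) = 0.4747246867
Rho = -K*T*exp(-rT)*N(-d2) = -23.9400 * 1.5000 * 0.9836353794 * 0.4747246867 = -16.768390

Answer: Rho = -16.768390


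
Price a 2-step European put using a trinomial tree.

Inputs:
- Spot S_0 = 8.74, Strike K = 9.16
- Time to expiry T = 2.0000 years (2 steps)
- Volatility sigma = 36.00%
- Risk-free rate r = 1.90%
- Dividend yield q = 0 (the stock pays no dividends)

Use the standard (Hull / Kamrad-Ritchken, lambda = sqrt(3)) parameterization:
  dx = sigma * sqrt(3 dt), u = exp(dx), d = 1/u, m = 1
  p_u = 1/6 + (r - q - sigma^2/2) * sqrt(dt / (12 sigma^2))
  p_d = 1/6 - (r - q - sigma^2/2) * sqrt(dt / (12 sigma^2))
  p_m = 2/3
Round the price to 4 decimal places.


dt = T/N = 1.000000; dx = sigma*sqrt(3*dt) = 0.623538
u = exp(dx) = 1.865517; d = 1/u = 0.536044
p_u = 0.129941, p_m = 0.666667, p_d = 0.203393
Discount per step: exp(-r*dt) = 0.981179
Stock lattice S(k, j) with j the centered position index:
  k=0: S(0,+0) = 8.7400
  k=1: S(1,-1) = 4.6850; S(1,+0) = 8.7400; S(1,+1) = 16.3046
  k=2: S(2,-2) = 2.5114; S(2,-1) = 4.6850; S(2,+0) = 8.7400; S(2,+1) = 16.3046; S(2,+2) = 30.4165
Terminal payoffs V(N, j) = max(K - S_T, 0):
  V(2,-2) = 6.648617; V(2,-1) = 4.474972; V(2,+0) = 0.420000; V(2,+1) = 0.000000; V(2,+2) = 0.000000
Backward induction: V(k, j) = exp(-r*dt) * [p_u * V(k+1, j+1) + p_m * V(k+1, j) + p_d * V(k+1, j-1)]
  V(1,-1) = exp(-r*dt) * [p_u*0.420000 + p_m*4.474972 + p_d*6.648617] = 4.307543
  V(1,+0) = exp(-r*dt) * [p_u*0.000000 + p_m*0.420000 + p_d*4.474972] = 1.167776
  V(1,+1) = exp(-r*dt) * [p_u*0.000000 + p_m*0.000000 + p_d*0.420000] = 0.083817
  V(0,+0) = exp(-r*dt) * [p_u*0.083817 + p_m*1.167776 + p_d*4.307543] = 1.634185

Answer: Price = V(0,0) = 1.6342


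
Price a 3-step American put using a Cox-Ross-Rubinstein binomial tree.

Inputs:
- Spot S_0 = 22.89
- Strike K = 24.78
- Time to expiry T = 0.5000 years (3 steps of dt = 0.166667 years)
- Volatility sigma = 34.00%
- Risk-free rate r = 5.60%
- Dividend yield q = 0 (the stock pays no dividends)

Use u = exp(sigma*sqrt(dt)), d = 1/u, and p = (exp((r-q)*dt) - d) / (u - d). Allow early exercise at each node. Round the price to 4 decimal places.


Answer: Price = V(0,0) = 3.0153

Derivation:
dt = T/N = 0.166667
u = exp(sigma*sqrt(dt)) = 1.148899; d = 1/u = 0.870398
p = (exp((r-q)*dt) - d) / (u - d) = 0.499024
Discount per step: exp(-r*dt) = 0.990710
Stock lattice S(k, i) with i counting down-moves:
  k=0: S(0,0) = 22.8900
  k=1: S(1,0) = 26.2983; S(1,1) = 19.9234
  k=2: S(2,0) = 30.2141; S(2,1) = 22.8900; S(2,2) = 17.3413
  k=3: S(3,0) = 34.7130; S(3,1) = 26.2983; S(3,2) = 19.9234; S(3,3) = 15.0938
Terminal payoffs V(N, i) = max(K - S_T, 0):
  V(3,0) = 0.000000; V(3,1) = 0.000000; V(3,2) = 4.856584; V(3,3) = 9.686158
Backward induction: V(k, i) = exp(-r*dt) * [p * V(k+1, i) + (1-p) * V(k+1, i+1)]; then take max(V_cont, immediate exercise) for American.
  V(2,0) = exp(-r*dt) * [p*0.000000 + (1-p)*0.000000] = 0.000000; exercise = 0.000000; V(2,0) = max -> 0.000000
  V(2,1) = exp(-r*dt) * [p*0.000000 + (1-p)*4.856584] = 2.410429; exercise = 1.890000; V(2,1) = max -> 2.410429
  V(2,2) = exp(-r*dt) * [p*4.856584 + (1-p)*9.686158] = 7.208490; exercise = 7.438694; V(2,2) = max -> 7.438694
  V(1,0) = exp(-r*dt) * [p*0.000000 + (1-p)*2.410429] = 1.196349; exercise = 0.000000; V(1,0) = max -> 1.196349
  V(1,1) = exp(-r*dt) * [p*2.410429 + (1-p)*7.438694] = 4.883674; exercise = 4.856584; V(1,1) = max -> 4.883674
  V(0,0) = exp(-r*dt) * [p*1.196349 + (1-p)*4.883674] = 3.015335; exercise = 1.890000; V(0,0) = max -> 3.015335


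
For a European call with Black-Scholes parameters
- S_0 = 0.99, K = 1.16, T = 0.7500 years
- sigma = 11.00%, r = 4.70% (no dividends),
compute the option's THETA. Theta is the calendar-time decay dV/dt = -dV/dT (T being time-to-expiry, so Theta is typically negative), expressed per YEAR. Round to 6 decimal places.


d1 = -1.2458467306; d2 = -1.3411095250
phi(d1) = 0.1835982061; exp(-qT) = 1.0000000000; exp(-rT) = 0.9653640451
Theta = -S*exp(-qT)*phi(d1)*sigma/(2*sqrt(T)) - r*K*exp(-rT)*N(d2) + q*S*exp(-qT)*N(d1)
N(d1) = 0.1064103349; N(d2) = 0.0899424476; sqrt(T) = 0.8660254038
Term 1 = -0.9900 * 1.0000000000 * 0.1835982061 * 0.1100 / (2 * 0.8660254038) = -0.0115434516
Term 2 = -0.0470 * 1.1600 * 0.9653640451 * 0.0899424476 = -0.0047338192
Term 3 = 0 (no dividend yield, q = 0)
Theta = -0.0115434516 + (-0.0047338192) + (0.0000000000) = -0.016277

Answer: Theta = -0.016277


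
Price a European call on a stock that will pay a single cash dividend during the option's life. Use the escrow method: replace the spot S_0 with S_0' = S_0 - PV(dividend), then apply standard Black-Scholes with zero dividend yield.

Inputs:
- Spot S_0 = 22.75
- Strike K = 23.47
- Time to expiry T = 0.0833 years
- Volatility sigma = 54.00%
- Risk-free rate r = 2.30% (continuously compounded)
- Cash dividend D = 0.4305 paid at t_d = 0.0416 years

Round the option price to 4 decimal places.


Answer: Price = 0.9357

Derivation:
PV(D) = D * exp(-r * t_d) = 0.4305 * 0.99904366 = 0.43008829
S_0' = S_0 - PV(D) = 22.7500 - 0.43008829 = 22.31991171
d1 = (ln(S_0'/K) + (r + sigma^2/2)*T) / (sigma*sqrt(T)) = -0.23215913
d2 = d1 - sigma*sqrt(T) = -0.38801252
exp(-rT) = 0.99808593
N(d1) = 0.40820721; N(d2) = 0.34900338
C = S_0' * N(d1) - K * exp(-rT) * N(d2) = 22.31991171 * 0.40820721 - 23.4700 * 0.99808593 * 0.34900338 = 0.9357


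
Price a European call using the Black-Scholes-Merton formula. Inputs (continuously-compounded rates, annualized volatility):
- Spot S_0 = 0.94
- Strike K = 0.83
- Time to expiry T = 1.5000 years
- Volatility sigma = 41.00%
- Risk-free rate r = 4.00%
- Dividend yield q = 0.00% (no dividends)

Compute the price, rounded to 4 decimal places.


d1 = (ln(S/K) + (r - q + 0.5*sigma^2) * T) / (sigma * sqrt(T)) = 0.61840490
d2 = d1 - sigma * sqrt(T) = 0.11625950
exp(-rT) = 0.94176453; exp(-qT) = 1.00000000
C = S_0 * exp(-qT) * N(d1) - K * exp(-rT) * N(d2)
N(d1) = 0.73184577; N(d2) = 0.54627656
C = 0.9400 * 1.00000000 * 0.73184577 - 0.8300 * 0.94176453 * 0.54627656 = 0.2609

Answer: Price = 0.2609


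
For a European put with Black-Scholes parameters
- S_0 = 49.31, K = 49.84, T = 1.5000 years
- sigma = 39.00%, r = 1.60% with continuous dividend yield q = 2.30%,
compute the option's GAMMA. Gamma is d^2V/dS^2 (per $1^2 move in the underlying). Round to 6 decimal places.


Answer: Gamma = 0.016057

Derivation:
d1 = 0.1944602294; d2 = -0.2831902705
phi(d1) = 0.3914701845; exp(-qT) = 0.9660883397; exp(-rT) = 0.9762857098
Gamma = exp(-qT) * phi(d1) / (S * sigma * sqrt(T)) = 0.9660883397 * 0.3914701845 / (49.3100 * 0.3900 * 1.2247448714) = 0.016057


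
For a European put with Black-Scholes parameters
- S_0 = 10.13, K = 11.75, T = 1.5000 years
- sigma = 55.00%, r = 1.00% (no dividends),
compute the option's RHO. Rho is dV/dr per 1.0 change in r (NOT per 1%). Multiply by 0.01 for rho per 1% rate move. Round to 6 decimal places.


Answer: Rho = -12.216253

Derivation:
d1 = 0.1388386785; d2 = -0.5347710008
phi(d1) = 0.3951157091; exp(-qT) = 1.0000000000; exp(-rT) = 0.9851119396
N(-d2) = 0.7035958910
Rho = -K*T*exp(-rT)*N(-d2) = -11.7500 * 1.5000 * 0.9851119396 * 0.7035958910 = -12.216253


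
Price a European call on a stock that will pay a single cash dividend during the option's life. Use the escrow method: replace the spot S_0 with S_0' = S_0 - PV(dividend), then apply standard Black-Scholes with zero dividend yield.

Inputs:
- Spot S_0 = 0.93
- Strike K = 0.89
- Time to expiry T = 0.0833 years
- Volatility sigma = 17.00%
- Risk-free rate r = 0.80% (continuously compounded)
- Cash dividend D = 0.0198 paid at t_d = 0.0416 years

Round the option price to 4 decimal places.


PV(D) = D * exp(-r * t_d) = 0.0198 * 0.99966726 = 0.01979341
S_0' = S_0 - PV(D) = 0.9300 - 0.01979341 = 0.91020659
d1 = (ln(S_0'/K) + (r + sigma^2/2)*T) / (sigma*sqrt(T)) = 0.49567385
d2 = d1 - sigma*sqrt(T) = 0.44660889
exp(-rT) = 0.99933382
N(d1) = 0.68993773; N(d2) = 0.67242126
C = S_0' * N(d1) - K * exp(-rT) * N(d2) = 0.91020659 * 0.68993773 - 0.8900 * 0.99933382 * 0.67242126 = 0.0299

Answer: Price = 0.0299


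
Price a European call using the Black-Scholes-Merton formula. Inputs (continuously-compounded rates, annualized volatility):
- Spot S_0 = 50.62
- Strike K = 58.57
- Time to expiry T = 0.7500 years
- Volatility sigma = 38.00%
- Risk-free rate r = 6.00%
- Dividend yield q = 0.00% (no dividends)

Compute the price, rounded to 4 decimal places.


Answer: Price = 4.6022

Derivation:
d1 = (ln(S/K) + (r - q + 0.5*sigma^2) * T) / (sigma * sqrt(T)) = -0.14198521
d2 = d1 - sigma * sqrt(T) = -0.47107487
exp(-rT) = 0.95599748; exp(-qT) = 1.00000000
C = S_0 * exp(-qT) * N(d1) - K * exp(-rT) * N(d2)
N(d1) = 0.44354584; N(d2) = 0.31879364
C = 50.6200 * 1.00000000 * 0.44354584 - 58.5700 * 0.95599748 * 0.31879364 = 4.6022


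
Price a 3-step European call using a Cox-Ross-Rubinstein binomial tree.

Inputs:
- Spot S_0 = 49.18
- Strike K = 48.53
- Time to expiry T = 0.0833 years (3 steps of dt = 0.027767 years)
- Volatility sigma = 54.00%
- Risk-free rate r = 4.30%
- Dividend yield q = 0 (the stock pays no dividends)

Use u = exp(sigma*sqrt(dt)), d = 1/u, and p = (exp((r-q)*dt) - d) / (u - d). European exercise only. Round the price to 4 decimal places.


dt = T/N = 0.027767
u = exp(sigma*sqrt(dt)) = 1.094155; d = 1/u = 0.913948
p = (exp((r-q)*dt) - d) / (u - d) = 0.484149
Discount per step: exp(-r*dt) = 0.998807
Stock lattice S(k, i) with i counting down-moves:
  k=0: S(0,0) = 49.1800
  k=1: S(1,0) = 53.8105; S(1,1) = 44.9479
  k=2: S(2,0) = 58.8770; S(2,1) = 49.1800; S(2,2) = 41.0801
  k=3: S(3,0) = 64.4206; S(3,1) = 53.8105; S(3,2) = 44.9479; S(3,3) = 37.5450
Terminal payoffs V(N, i) = max(S_T - K, 0):
  V(3,0) = 15.890573; V(3,1) = 5.280523; V(3,2) = 0.000000; V(3,3) = 0.000000
Backward induction: V(k, i) = exp(-r*dt) * [p * V(k+1, i) + (1-p) * V(k+1, i+1)].
  V(2,0) = exp(-r*dt) * [p*15.890573 + (1-p)*5.280523] = 10.404939
  V(2,1) = exp(-r*dt) * [p*5.280523 + (1-p)*0.000000] = 2.553510
  V(2,2) = exp(-r*dt) * [p*0.000000 + (1-p)*0.000000] = 0.000000
  V(1,0) = exp(-r*dt) * [p*10.404939 + (1-p)*2.553510] = 6.347190
  V(1,1) = exp(-r*dt) * [p*2.553510 + (1-p)*0.000000] = 1.234804
  V(0,0) = exp(-r*dt) * [p*6.347190 + (1-p)*1.234804] = 3.705535

Answer: Price = V(0,0) = 3.7055


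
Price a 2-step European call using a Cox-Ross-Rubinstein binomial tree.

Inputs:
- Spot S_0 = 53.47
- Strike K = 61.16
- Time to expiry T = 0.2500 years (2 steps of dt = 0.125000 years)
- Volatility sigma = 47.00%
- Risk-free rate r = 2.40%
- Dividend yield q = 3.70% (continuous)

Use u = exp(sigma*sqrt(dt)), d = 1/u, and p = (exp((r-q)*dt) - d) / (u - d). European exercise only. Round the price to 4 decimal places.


Answer: Price = V(0,0) = 2.7395

Derivation:
dt = T/N = 0.125000
u = exp(sigma*sqrt(dt)) = 1.180774; d = 1/u = 0.846902
p = (exp((r-q)*dt) - d) / (u - d) = 0.453690
Discount per step: exp(-r*dt) = 0.997004
Stock lattice S(k, i) with i counting down-moves:
  k=0: S(0,0) = 53.4700
  k=1: S(1,0) = 63.1360; S(1,1) = 45.2839
  k=2: S(2,0) = 74.5493; S(2,1) = 53.4700; S(2,2) = 38.3510
Terminal payoffs V(N, i) = max(S_T - K, 0):
  V(2,0) = 13.389321; V(2,1) = 0.000000; V(2,2) = 0.000000
Backward induction: V(k, i) = exp(-r*dt) * [p * V(k+1, i) + (1-p) * V(k+1, i+1)].
  V(1,0) = exp(-r*dt) * [p*13.389321 + (1-p)*0.000000] = 6.056400
  V(1,1) = exp(-r*dt) * [p*0.000000 + (1-p)*0.000000] = 0.000000
  V(0,0) = exp(-r*dt) * [p*6.056400 + (1-p)*0.000000] = 2.739495


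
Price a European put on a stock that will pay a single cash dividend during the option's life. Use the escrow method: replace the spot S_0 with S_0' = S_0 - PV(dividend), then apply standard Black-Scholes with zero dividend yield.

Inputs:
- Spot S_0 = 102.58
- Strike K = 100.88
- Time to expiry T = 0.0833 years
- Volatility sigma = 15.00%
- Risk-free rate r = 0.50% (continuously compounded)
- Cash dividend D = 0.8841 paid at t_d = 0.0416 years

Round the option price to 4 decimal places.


Answer: Price = 1.3532

Derivation:
PV(D) = D * exp(-r * t_d) = 0.8841 * 0.99979202 = 0.88391613
S_0' = S_0 - PV(D) = 102.5800 - 0.88391613 = 101.69608387
d1 = (ln(S_0'/K) + (r + sigma^2/2)*T) / (sigma*sqrt(T)) = 0.21737496
d2 = d1 - sigma*sqrt(T) = 0.17408235
exp(-rT) = 0.99958359
N(-d1) = 0.41395807; N(-d2) = 0.43090037
P = K * exp(-rT) * N(-d2) - S_0' * N(-d1) = 100.8800 * 0.99958359 * 0.43090037 - 101.69608387 * 0.41395807 = 1.3532


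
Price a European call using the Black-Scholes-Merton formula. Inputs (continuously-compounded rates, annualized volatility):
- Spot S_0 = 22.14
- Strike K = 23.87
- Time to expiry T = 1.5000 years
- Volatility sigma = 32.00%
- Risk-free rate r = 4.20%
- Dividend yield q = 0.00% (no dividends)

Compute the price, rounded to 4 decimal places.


d1 = (ln(S/K) + (r - q + 0.5*sigma^2) * T) / (sigma * sqrt(T)) = 0.16473708
d2 = d1 - sigma * sqrt(T) = -0.22718128
exp(-rT) = 0.93894347; exp(-qT) = 1.00000000
C = S_0 * exp(-qT) * N(d1) - K * exp(-rT) * N(d2)
N(d1) = 0.56542454; N(d2) = 0.41014139
C = 22.1400 * 1.00000000 * 0.56542454 - 23.8700 * 0.93894347 * 0.41014139 = 3.3262

Answer: Price = 3.3262


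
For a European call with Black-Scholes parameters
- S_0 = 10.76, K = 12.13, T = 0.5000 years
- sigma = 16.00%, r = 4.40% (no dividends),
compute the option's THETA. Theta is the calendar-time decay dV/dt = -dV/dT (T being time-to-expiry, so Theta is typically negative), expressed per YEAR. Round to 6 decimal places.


Answer: Theta = -0.443471

Derivation:
d1 = -0.8082775708; d2 = -0.9214146558
phi(d1) = 0.2877696777; exp(-qT) = 1.0000000000; exp(-rT) = 0.9782402351
Theta = -S*exp(-qT)*phi(d1)*sigma/(2*sqrt(T)) - r*K*exp(-rT)*N(d2) + q*S*exp(-qT)*N(d1)
N(d1) = 0.2094654057; N(d2) = 0.1784169900; sqrt(T) = 0.7071067812
Term 1 = -10.7600 * 1.0000000000 * 0.2877696777 * 0.1600 / (2 * 0.7071067812) = -0.3503178659
Term 2 = -0.0440 * 12.1300 * 0.9782402351 * 0.1784169900 = -0.0931526485
Term 3 = 0 (no dividend yield, q = 0)
Theta = -0.3503178659 + (-0.0931526485) + (0.0000000000) = -0.443471


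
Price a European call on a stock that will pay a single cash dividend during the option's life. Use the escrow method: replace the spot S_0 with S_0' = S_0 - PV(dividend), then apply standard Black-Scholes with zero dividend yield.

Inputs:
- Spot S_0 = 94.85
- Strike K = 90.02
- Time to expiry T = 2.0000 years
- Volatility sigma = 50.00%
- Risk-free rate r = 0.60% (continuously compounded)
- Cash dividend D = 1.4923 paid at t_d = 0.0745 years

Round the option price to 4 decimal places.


PV(D) = D * exp(-r * t_d) = 1.4923 * 0.99955310 = 1.49163309
S_0' = S_0 - PV(D) = 94.8500 - 1.49163309 = 93.35836691
d1 = (ln(S_0'/K) + (r + sigma^2/2)*T) / (sigma*sqrt(T)) = 0.42202060
d2 = d1 - sigma*sqrt(T) = -0.28508618
exp(-rT) = 0.98807171
N(d1) = 0.66349501; N(d2) = 0.38778906
C = S_0' * N(d1) - K * exp(-rT) * N(d2) = 93.35836691 * 0.66349501 - 90.0200 * 0.98807171 * 0.38778906 = 27.4504

Answer: Price = 27.4504


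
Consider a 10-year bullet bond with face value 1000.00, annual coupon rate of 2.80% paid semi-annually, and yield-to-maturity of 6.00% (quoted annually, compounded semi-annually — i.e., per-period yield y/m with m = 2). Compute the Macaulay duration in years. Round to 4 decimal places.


Answer: Macaulay duration = 8.5680 years

Derivation:
Coupon per period c = face * coupon_rate / m = 14.000000
Periods per year m = 2; per-period yield y/m = 0.030000
Number of cashflows N = 20
Cashflows (t years, CF_t, discount factor 1/(1+y/m)^(m*t), PV):
  t = 0.5000: CF_t = 14.000000, DF = 0.970874, PV = 13.592233
  t = 1.0000: CF_t = 14.000000, DF = 0.942596, PV = 13.196343
  t = 1.5000: CF_t = 14.000000, DF = 0.915142, PV = 12.811983
  t = 2.0000: CF_t = 14.000000, DF = 0.888487, PV = 12.438819
  t = 2.5000: CF_t = 14.000000, DF = 0.862609, PV = 12.076523
  t = 3.0000: CF_t = 14.000000, DF = 0.837484, PV = 11.724780
  t = 3.5000: CF_t = 14.000000, DF = 0.813092, PV = 11.383281
  t = 4.0000: CF_t = 14.000000, DF = 0.789409, PV = 11.051729
  t = 4.5000: CF_t = 14.000000, DF = 0.766417, PV = 10.729834
  t = 5.0000: CF_t = 14.000000, DF = 0.744094, PV = 10.417315
  t = 5.5000: CF_t = 14.000000, DF = 0.722421, PV = 10.113898
  t = 6.0000: CF_t = 14.000000, DF = 0.701380, PV = 9.819318
  t = 6.5000: CF_t = 14.000000, DF = 0.680951, PV = 9.533319
  t = 7.0000: CF_t = 14.000000, DF = 0.661118, PV = 9.255649
  t = 7.5000: CF_t = 14.000000, DF = 0.641862, PV = 8.986067
  t = 8.0000: CF_t = 14.000000, DF = 0.623167, PV = 8.724337
  t = 8.5000: CF_t = 14.000000, DF = 0.605016, PV = 8.470230
  t = 9.0000: CF_t = 14.000000, DF = 0.587395, PV = 8.223525
  t = 9.5000: CF_t = 14.000000, DF = 0.570286, PV = 7.984004
  t = 10.0000: CF_t = 1014.000000, DF = 0.553676, PV = 561.427215
Price P = sum_t PV_t = 761.960402
Macaulay numerator sum_t t * PV_t:
  t * PV_t at t = 0.5000: 6.796117
  t * PV_t at t = 1.0000: 13.196343
  t * PV_t at t = 1.5000: 19.217975
  t * PV_t at t = 2.0000: 24.877637
  t * PV_t at t = 2.5000: 30.191307
  t * PV_t at t = 3.0000: 35.174339
  t * PV_t at t = 3.5000: 39.841484
  t * PV_t at t = 4.0000: 44.206917
  t * PV_t at t = 4.5000: 48.284254
  t * PV_t at t = 5.0000: 52.086574
  t * PV_t at t = 5.5000: 55.626438
  t * PV_t at t = 6.0000: 58.915910
  t * PV_t at t = 6.5000: 61.966572
  t * PV_t at t = 7.0000: 64.789545
  t * PV_t at t = 7.5000: 67.395504
  t * PV_t at t = 8.0000: 69.794697
  t * PV_t at t = 8.5000: 71.996957
  t * PV_t at t = 9.0000: 74.011721
  t * PV_t at t = 9.5000: 75.848042
  t * PV_t at t = 10.0000: 5614.272147
Macaulay duration D = (sum_t t * PV_t) / P = 6528.490480 / 761.960402 = 8.568018


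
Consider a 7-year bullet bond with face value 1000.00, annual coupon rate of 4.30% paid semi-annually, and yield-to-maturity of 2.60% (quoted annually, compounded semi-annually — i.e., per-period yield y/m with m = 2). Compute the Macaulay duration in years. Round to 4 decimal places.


Coupon per period c = face * coupon_rate / m = 21.500000
Periods per year m = 2; per-period yield y/m = 0.013000
Number of cashflows N = 14
Cashflows (t years, CF_t, discount factor 1/(1+y/m)^(m*t), PV):
  t = 0.5000: CF_t = 21.500000, DF = 0.987167, PV = 21.224087
  t = 1.0000: CF_t = 21.500000, DF = 0.974498, PV = 20.951715
  t = 1.5000: CF_t = 21.500000, DF = 0.961992, PV = 20.682838
  t = 2.0000: CF_t = 21.500000, DF = 0.949647, PV = 20.417411
  t = 2.5000: CF_t = 21.500000, DF = 0.937460, PV = 20.155391
  t = 3.0000: CF_t = 21.500000, DF = 0.925429, PV = 19.896734
  t = 3.5000: CF_t = 21.500000, DF = 0.913553, PV = 19.641396
  t = 4.0000: CF_t = 21.500000, DF = 0.901829, PV = 19.389334
  t = 4.5000: CF_t = 21.500000, DF = 0.890256, PV = 19.140508
  t = 5.0000: CF_t = 21.500000, DF = 0.878831, PV = 18.894874
  t = 5.5000: CF_t = 21.500000, DF = 0.867553, PV = 18.652393
  t = 6.0000: CF_t = 21.500000, DF = 0.856420, PV = 18.413024
  t = 6.5000: CF_t = 21.500000, DF = 0.845429, PV = 18.176726
  t = 7.0000: CF_t = 1021.500000, DF = 0.834580, PV = 852.523062
Price P = sum_t PV_t = 1108.159492
Macaulay numerator sum_t t * PV_t:
  t * PV_t at t = 0.5000: 10.612043
  t * PV_t at t = 1.0000: 20.951715
  t * PV_t at t = 1.5000: 31.024257
  t * PV_t at t = 2.0000: 40.834823
  t * PV_t at t = 2.5000: 50.388478
  t * PV_t at t = 3.0000: 59.690201
  t * PV_t at t = 3.5000: 68.744885
  t * PV_t at t = 4.0000: 77.557337
  t * PV_t at t = 4.5000: 86.132284
  t * PV_t at t = 5.0000: 94.474371
  t * PV_t at t = 5.5000: 102.588162
  t * PV_t at t = 6.0000: 110.478143
  t * PV_t at t = 6.5000: 118.148722
  t * PV_t at t = 7.0000: 5967.661431
Macaulay duration D = (sum_t t * PV_t) / P = 6839.286852 / 1108.159492 = 6.171753

Answer: Macaulay duration = 6.1718 years


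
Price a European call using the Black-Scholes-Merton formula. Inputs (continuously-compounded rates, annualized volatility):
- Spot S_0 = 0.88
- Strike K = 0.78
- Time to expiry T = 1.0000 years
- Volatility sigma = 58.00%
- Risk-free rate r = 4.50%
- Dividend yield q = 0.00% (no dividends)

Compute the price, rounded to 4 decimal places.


Answer: Price = 0.2599

Derivation:
d1 = (ln(S/K) + (r - q + 0.5*sigma^2) * T) / (sigma * sqrt(T)) = 0.57556550
d2 = d1 - sigma * sqrt(T) = -0.00443450
exp(-rT) = 0.95599748; exp(-qT) = 1.00000000
C = S_0 * exp(-qT) * N(d1) - K * exp(-rT) * N(d2)
N(d1) = 0.71754555; N(d2) = 0.49823089
C = 0.8800 * 1.00000000 * 0.71754555 - 0.7800 * 0.95599748 * 0.49823089 = 0.2599


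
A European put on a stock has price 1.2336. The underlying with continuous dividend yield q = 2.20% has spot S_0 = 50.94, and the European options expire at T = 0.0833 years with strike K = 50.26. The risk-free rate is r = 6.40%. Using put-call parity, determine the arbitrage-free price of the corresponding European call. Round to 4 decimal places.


Answer: Call price = 2.0876

Derivation:
Put-call parity: C - P = S_0 * exp(-qT) - K * exp(-rT).
S_0 * exp(-qT) = 50.9400 * 0.99816908 = 50.84673284
K * exp(-rT) = 50.2600 * 0.99468299 = 49.99276686
C = P + S*exp(-qT) - K*exp(-rT)
C = 1.2336 + 50.84673284 - 49.99276686 = 2.0876


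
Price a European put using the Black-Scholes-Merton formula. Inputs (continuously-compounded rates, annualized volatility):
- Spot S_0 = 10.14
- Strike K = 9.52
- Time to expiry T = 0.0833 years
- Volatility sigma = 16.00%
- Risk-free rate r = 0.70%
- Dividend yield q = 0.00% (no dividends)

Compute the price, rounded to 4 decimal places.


d1 = (ln(S/K) + (r - q + 0.5*sigma^2) * T) / (sigma * sqrt(T)) = 1.40199644
d2 = d1 - sigma * sqrt(T) = 1.35581766
exp(-rT) = 0.99941707; exp(-qT) = 1.00000000
P = K * exp(-rT) * N(-d2) - S_0 * exp(-qT) * N(-d1)
N(-d1) = 0.08045815; N(-d2) = 0.08757860
P = 9.5200 * 0.99941707 * 0.08757860 - 10.1400 * 1.00000000 * 0.08045815 = 0.0174

Answer: Price = 0.0174


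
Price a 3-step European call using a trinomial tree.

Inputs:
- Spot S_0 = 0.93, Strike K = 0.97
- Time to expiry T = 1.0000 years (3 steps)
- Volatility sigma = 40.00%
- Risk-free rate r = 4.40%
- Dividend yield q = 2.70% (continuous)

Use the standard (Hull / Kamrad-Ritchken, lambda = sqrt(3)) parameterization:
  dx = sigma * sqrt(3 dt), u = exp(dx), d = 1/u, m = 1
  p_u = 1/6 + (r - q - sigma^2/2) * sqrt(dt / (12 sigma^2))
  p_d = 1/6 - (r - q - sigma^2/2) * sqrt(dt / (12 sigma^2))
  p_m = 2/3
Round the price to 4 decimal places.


dt = T/N = 0.333333; dx = sigma*sqrt(3*dt) = 0.400000
u = exp(dx) = 1.491825; d = 1/u = 0.670320
p_u = 0.140417, p_m = 0.666667, p_d = 0.192917
Discount per step: exp(-r*dt) = 0.985440
Stock lattice S(k, j) with j the centered position index:
  k=0: S(0,+0) = 0.9300
  k=1: S(1,-1) = 0.6234; S(1,+0) = 0.9300; S(1,+1) = 1.3874
  k=2: S(2,-2) = 0.4179; S(2,-1) = 0.6234; S(2,+0) = 0.9300; S(2,+1) = 1.3874; S(2,+2) = 2.0698
  k=3: S(3,-3) = 0.2801; S(3,-2) = 0.4179; S(3,-1) = 0.6234; S(3,+0) = 0.9300; S(3,+1) = 1.3874; S(3,+2) = 2.0698; S(3,+3) = 3.0877
Terminal payoffs V(N, j) = max(S_T - K, 0):
  V(3,-3) = 0.000000; V(3,-2) = 0.000000; V(3,-1) = 0.000000; V(3,+0) = 0.000000; V(3,+1) = 0.417397; V(3,+2) = 1.099753; V(3,+3) = 2.117709
Backward induction: V(k, j) = exp(-r*dt) * [p_u * V(k+1, j+1) + p_m * V(k+1, j) + p_d * V(k+1, j-1)]
  V(2,-2) = exp(-r*dt) * [p_u*0.000000 + p_m*0.000000 + p_d*0.000000] = 0.000000
  V(2,-1) = exp(-r*dt) * [p_u*0.000000 + p_m*0.000000 + p_d*0.000000] = 0.000000
  V(2,+0) = exp(-r*dt) * [p_u*0.417397 + p_m*0.000000 + p_d*0.000000] = 0.057756
  V(2,+1) = exp(-r*dt) * [p_u*1.099753 + p_m*0.417397 + p_d*0.000000] = 0.426389
  V(2,+2) = exp(-r*dt) * [p_u*2.117709 + p_m*1.099753 + p_d*0.417397] = 1.094877
  V(1,-1) = exp(-r*dt) * [p_u*0.057756 + p_m*0.000000 + p_d*0.000000] = 0.007992
  V(1,+0) = exp(-r*dt) * [p_u*0.426389 + p_m*0.057756 + p_d*0.000000] = 0.096944
  V(1,+1) = exp(-r*dt) * [p_u*1.094877 + p_m*0.426389 + p_d*0.057756] = 0.442601
  V(0,+0) = exp(-r*dt) * [p_u*0.442601 + p_m*0.096944 + p_d*0.007992] = 0.126451

Answer: Price = V(0,0) = 0.1265


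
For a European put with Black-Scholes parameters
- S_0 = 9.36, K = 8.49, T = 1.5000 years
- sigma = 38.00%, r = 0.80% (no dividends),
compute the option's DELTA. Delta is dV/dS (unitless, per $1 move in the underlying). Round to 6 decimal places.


d1 = 0.4681024107; d2 = 0.0026993595
phi(d1) = 0.3575434211; exp(-qT) = 1.0000000000; exp(-rT) = 0.9880717129
N(-d1) = 0.3198556777
Delta = -exp(-qT) * N(-d1) = -1.0000000000 * 0.3198556777 = -0.319856

Answer: Delta = -0.319856


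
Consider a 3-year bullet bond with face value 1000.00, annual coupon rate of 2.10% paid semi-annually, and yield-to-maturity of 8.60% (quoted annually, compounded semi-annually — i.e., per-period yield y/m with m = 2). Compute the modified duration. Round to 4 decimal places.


Answer: Modified duration = 2.7939

Derivation:
Coupon per period c = face * coupon_rate / m = 10.500000
Periods per year m = 2; per-period yield y/m = 0.043000
Number of cashflows N = 6
Cashflows (t years, CF_t, discount factor 1/(1+y/m)^(m*t), PV):
  t = 0.5000: CF_t = 10.500000, DF = 0.958773, PV = 10.067114
  t = 1.0000: CF_t = 10.500000, DF = 0.919245, PV = 9.652075
  t = 1.5000: CF_t = 10.500000, DF = 0.881347, PV = 9.254147
  t = 2.0000: CF_t = 10.500000, DF = 0.845012, PV = 8.872624
  t = 2.5000: CF_t = 10.500000, DF = 0.810174, PV = 8.506830
  t = 3.0000: CF_t = 1010.500000, DF = 0.776773, PV = 784.929167
Price P = sum_t PV_t = 831.281956
First compute Macaulay numerator sum_t t * PV_t:
  t * PV_t at t = 0.5000: 5.033557
  t * PV_t at t = 1.0000: 9.652075
  t * PV_t at t = 1.5000: 13.881220
  t * PV_t at t = 2.0000: 17.745248
  t * PV_t at t = 2.5000: 21.267075
  t * PV_t at t = 3.0000: 2354.787501
Macaulay duration D = 2422.366676 / 831.281956 = 2.914013
Modified duration = D / (1 + y/m) = 2.914013 / (1 + 0.043000) = 2.793877


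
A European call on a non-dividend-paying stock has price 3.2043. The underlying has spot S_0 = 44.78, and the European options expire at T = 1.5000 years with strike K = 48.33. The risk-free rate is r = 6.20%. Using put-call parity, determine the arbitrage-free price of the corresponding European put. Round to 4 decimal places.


Put-call parity: C - P = S_0 * exp(-qT) - K * exp(-rT).
S_0 * exp(-qT) = 44.7800 * 1.00000000 = 44.78000000
K * exp(-rT) = 48.3300 * 0.91119350 = 44.03798187
P = C - S*exp(-qT) + K*exp(-rT)
P = 3.2043 - 44.78000000 + 44.03798187 = 2.4623

Answer: Put price = 2.4623


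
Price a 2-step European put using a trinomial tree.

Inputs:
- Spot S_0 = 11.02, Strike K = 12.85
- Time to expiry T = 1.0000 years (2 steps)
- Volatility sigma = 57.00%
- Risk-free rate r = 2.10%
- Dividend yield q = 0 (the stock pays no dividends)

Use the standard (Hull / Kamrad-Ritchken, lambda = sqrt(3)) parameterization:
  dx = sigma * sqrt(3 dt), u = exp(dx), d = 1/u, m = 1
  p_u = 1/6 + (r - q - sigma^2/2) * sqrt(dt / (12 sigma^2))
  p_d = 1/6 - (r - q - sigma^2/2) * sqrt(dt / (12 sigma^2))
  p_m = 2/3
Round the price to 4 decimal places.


Answer: Price = V(0,0) = 3.4453

Derivation:
dt = T/N = 0.500000; dx = sigma*sqrt(3*dt) = 0.698105
u = exp(dx) = 2.009939; d = 1/u = 0.497527
p_u = 0.116012, p_m = 0.666667, p_d = 0.217322
Discount per step: exp(-r*dt) = 0.989555
Stock lattice S(k, j) with j the centered position index:
  k=0: S(0,+0) = 11.0200
  k=1: S(1,-1) = 5.4828; S(1,+0) = 11.0200; S(1,+1) = 22.1495
  k=2: S(2,-2) = 2.7278; S(2,-1) = 5.4828; S(2,+0) = 11.0200; S(2,+1) = 22.1495; S(2,+2) = 44.5192
Terminal payoffs V(N, j) = max(K - S_T, 0):
  V(2,-2) = 10.122180; V(2,-1) = 7.367248; V(2,+0) = 1.830000; V(2,+1) = 0.000000; V(2,+2) = 0.000000
Backward induction: V(k, j) = exp(-r*dt) * [p_u * V(k+1, j+1) + p_m * V(k+1, j) + p_d * V(k+1, j-1)]
  V(1,-1) = exp(-r*dt) * [p_u*1.830000 + p_m*7.367248 + p_d*10.122180] = 7.247074
  V(1,+0) = exp(-r*dt) * [p_u*0.000000 + p_m*1.830000 + p_d*7.367248] = 2.791596
  V(1,+1) = exp(-r*dt) * [p_u*0.000000 + p_m*0.000000 + p_d*1.830000] = 0.393545
  V(0,+0) = exp(-r*dt) * [p_u*0.393545 + p_m*2.791596 + p_d*7.247074] = 3.445300


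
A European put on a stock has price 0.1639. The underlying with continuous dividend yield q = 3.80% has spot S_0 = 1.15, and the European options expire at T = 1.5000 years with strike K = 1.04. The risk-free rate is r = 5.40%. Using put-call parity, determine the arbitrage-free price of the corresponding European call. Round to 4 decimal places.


Put-call parity: C - P = S_0 * exp(-qT) - K * exp(-rT).
S_0 * exp(-qT) = 1.1500 * 0.94459407 = 1.08628318
K * exp(-rT) = 1.0400 * 0.92219369 = 0.95908144
C = P + S*exp(-qT) - K*exp(-rT)
C = 0.1639 + 1.08628318 - 0.95908144 = 0.2911

Answer: Call price = 0.2911


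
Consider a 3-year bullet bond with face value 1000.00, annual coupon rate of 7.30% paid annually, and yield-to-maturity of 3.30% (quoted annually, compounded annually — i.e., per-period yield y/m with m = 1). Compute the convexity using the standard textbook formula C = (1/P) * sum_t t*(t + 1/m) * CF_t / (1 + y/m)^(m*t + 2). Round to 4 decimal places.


Answer: Convexity = 10.3045

Derivation:
Coupon per period c = face * coupon_rate / m = 73.000000
Periods per year m = 1; per-period yield y/m = 0.033000
Number of cashflows N = 3
Cashflows (t years, CF_t, discount factor 1/(1+y/m)^(m*t), PV):
  t = 1.0000: CF_t = 73.000000, DF = 0.968054, PV = 70.667957
  t = 2.0000: CF_t = 73.000000, DF = 0.937129, PV = 68.410414
  t = 3.0000: CF_t = 1073.000000, DF = 0.907192, PV = 973.416621
Price P = sum_t PV_t = 1112.494992
Convexity numerator sum_t t*(t + 1/m) * CF_t / (1+y/m)^(m*t + 2):
  t = 1.0000: term = 132.449978
  t = 2.0000: term = 384.656278
  t = 3.0000: term = 10946.602813
Convexity = (1/P) * sum = 11463.709069 / 1112.494992 = 10.304504


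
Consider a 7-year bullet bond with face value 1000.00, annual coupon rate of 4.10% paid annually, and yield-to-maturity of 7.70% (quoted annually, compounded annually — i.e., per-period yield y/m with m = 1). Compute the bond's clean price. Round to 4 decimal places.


Answer: Price = 810.6321

Derivation:
Coupon per period c = face * coupon_rate / m = 41.000000
Periods per year m = 1; per-period yield y/m = 0.077000
Number of cashflows N = 7
Cashflows (t years, CF_t, discount factor 1/(1+y/m)^(m*t), PV):
  t = 1.0000: CF_t = 41.000000, DF = 0.928505, PV = 38.068709
  t = 2.0000: CF_t = 41.000000, DF = 0.862122, PV = 35.346991
  t = 3.0000: CF_t = 41.000000, DF = 0.800484, PV = 32.819862
  t = 4.0000: CF_t = 41.000000, DF = 0.743254, PV = 30.473409
  t = 5.0000: CF_t = 41.000000, DF = 0.690115, PV = 28.294716
  t = 6.0000: CF_t = 41.000000, DF = 0.640775, PV = 26.271788
  t = 7.0000: CF_t = 1041.000000, DF = 0.594963, PV = 619.356652
Price P = sum_t PV_t = 810.632128


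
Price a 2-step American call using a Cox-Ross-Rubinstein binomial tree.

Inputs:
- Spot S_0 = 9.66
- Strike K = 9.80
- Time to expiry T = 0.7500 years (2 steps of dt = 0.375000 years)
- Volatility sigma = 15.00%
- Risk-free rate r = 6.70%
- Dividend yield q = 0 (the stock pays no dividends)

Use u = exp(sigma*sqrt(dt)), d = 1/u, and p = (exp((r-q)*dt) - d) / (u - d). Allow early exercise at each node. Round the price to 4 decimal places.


Answer: Price = V(0,0) = 0.6511

Derivation:
dt = T/N = 0.375000
u = exp(sigma*sqrt(dt)) = 1.096207; d = 1/u = 0.912237
p = (exp((r-q)*dt) - d) / (u - d) = 0.615353
Discount per step: exp(-r*dt) = 0.975188
Stock lattice S(k, i) with i counting down-moves:
  k=0: S(0,0) = 9.6600
  k=1: S(1,0) = 10.5894; S(1,1) = 8.8122
  k=2: S(2,0) = 11.6081; S(2,1) = 9.6600; S(2,2) = 8.0388
Terminal payoffs V(N, i) = max(S_T - K, 0):
  V(2,0) = 1.808126; V(2,1) = 0.000000; V(2,2) = 0.000000
Backward induction: V(k, i) = exp(-r*dt) * [p * V(k+1, i) + (1-p) * V(k+1, i+1)]; then take max(V_cont, immediate exercise) for American.
  V(1,0) = exp(-r*dt) * [p*1.808126 + (1-p)*0.000000] = 1.085030; exercise = 0.789358; V(1,0) = max -> 1.085030
  V(1,1) = exp(-r*dt) * [p*0.000000 + (1-p)*0.000000] = 0.000000; exercise = 0.000000; V(1,1) = max -> 0.000000
  V(0,0) = exp(-r*dt) * [p*1.085030 + (1-p)*0.000000] = 0.651110; exercise = 0.000000; V(0,0) = max -> 0.651110


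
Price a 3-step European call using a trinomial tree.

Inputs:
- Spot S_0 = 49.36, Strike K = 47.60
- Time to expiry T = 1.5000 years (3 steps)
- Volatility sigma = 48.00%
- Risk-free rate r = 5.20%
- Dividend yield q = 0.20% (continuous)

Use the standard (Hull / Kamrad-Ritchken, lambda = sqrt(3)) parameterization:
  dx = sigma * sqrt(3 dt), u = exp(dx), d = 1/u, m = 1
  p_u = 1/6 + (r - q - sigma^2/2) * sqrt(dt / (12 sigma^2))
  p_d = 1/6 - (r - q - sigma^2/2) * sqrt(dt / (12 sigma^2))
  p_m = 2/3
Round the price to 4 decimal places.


Answer: Price = V(0,0) = 12.7658

Derivation:
dt = T/N = 0.500000; dx = sigma*sqrt(3*dt) = 0.587878
u = exp(dx) = 1.800164; d = 1/u = 0.555505
p_u = 0.138940, p_m = 0.666667, p_d = 0.194394
Discount per step: exp(-r*dt) = 0.974335
Stock lattice S(k, j) with j the centered position index:
  k=0: S(0,+0) = 49.3600
  k=1: S(1,-1) = 27.4197; S(1,+0) = 49.3600; S(1,+1) = 88.8561
  k=2: S(2,-2) = 15.2318; S(2,-1) = 27.4197; S(2,+0) = 49.3600; S(2,+1) = 88.8561; S(2,+2) = 159.9555
  k=3: S(3,-3) = 8.4613; S(3,-2) = 15.2318; S(3,-1) = 27.4197; S(3,+0) = 49.3600; S(3,+1) = 88.8561; S(3,+2) = 159.9555; S(3,+3) = 287.9460
Terminal payoffs V(N, j) = max(S_T - K, 0):
  V(3,-3) = 0.000000; V(3,-2) = 0.000000; V(3,-1) = 0.000000; V(3,+0) = 1.760000; V(3,+1) = 41.256074; V(3,+2) = 112.355469; V(3,+3) = 240.346009
Backward induction: V(k, j) = exp(-r*dt) * [p_u * V(k+1, j+1) + p_m * V(k+1, j) + p_d * V(k+1, j-1)]
  V(2,-2) = exp(-r*dt) * [p_u*0.000000 + p_m*0.000000 + p_d*0.000000] = 0.000000
  V(2,-1) = exp(-r*dt) * [p_u*1.760000 + p_m*0.000000 + p_d*0.000000] = 0.238258
  V(2,+0) = exp(-r*dt) * [p_u*41.256074 + p_m*1.760000 + p_d*0.000000] = 6.728217
  V(2,+1) = exp(-r*dt) * [p_u*112.355469 + p_m*41.256074 + p_d*1.760000] = 42.341513
  V(2,+2) = exp(-r*dt) * [p_u*240.346009 + p_m*112.355469 + p_d*41.256074] = 113.331917
  V(1,-1) = exp(-r*dt) * [p_u*6.728217 + p_m*0.238258 + p_d*0.000000] = 1.065587
  V(1,+0) = exp(-r*dt) * [p_u*42.341513 + p_m*6.728217 + p_d*0.238258] = 10.147422
  V(1,+1) = exp(-r*dt) * [p_u*113.331917 + p_m*42.341513 + p_d*6.728217] = 44.119755
  V(0,+0) = exp(-r*dt) * [p_u*44.119755 + p_m*10.147422 + p_d*1.065587] = 12.765818


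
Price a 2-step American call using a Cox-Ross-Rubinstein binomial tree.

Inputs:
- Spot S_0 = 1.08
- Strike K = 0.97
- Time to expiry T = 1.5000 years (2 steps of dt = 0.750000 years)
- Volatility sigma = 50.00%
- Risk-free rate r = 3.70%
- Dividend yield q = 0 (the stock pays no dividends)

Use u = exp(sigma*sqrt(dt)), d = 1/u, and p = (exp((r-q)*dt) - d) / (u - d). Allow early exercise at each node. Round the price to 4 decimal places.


Answer: Price = V(0,0) = 0.3237

Derivation:
dt = T/N = 0.750000
u = exp(sigma*sqrt(dt)) = 1.541896; d = 1/u = 0.648552
p = (exp((r-q)*dt) - d) / (u - d) = 0.424905
Discount per step: exp(-r*dt) = 0.972631
Stock lattice S(k, i) with i counting down-moves:
  k=0: S(0,0) = 1.0800
  k=1: S(1,0) = 1.6652; S(1,1) = 0.7004
  k=2: S(2,0) = 2.5676; S(2,1) = 1.0800; S(2,2) = 0.4543
Terminal payoffs V(N, i) = max(S_T - K, 0):
  V(2,0) = 1.597638; V(2,1) = 0.110000; V(2,2) = 0.000000
Backward induction: V(k, i) = exp(-r*dt) * [p * V(k+1, i) + (1-p) * V(k+1, i+1)]; then take max(V_cont, immediate exercise) for American.
  V(1,0) = exp(-r*dt) * [p*1.597638 + (1-p)*0.110000] = 0.721795; exercise = 0.695247; V(1,0) = max -> 0.721795
  V(1,1) = exp(-r*dt) * [p*0.110000 + (1-p)*0.000000] = 0.045460; exercise = 0.000000; V(1,1) = max -> 0.045460
  V(0,0) = exp(-r*dt) * [p*0.721795 + (1-p)*0.045460] = 0.323729; exercise = 0.110000; V(0,0) = max -> 0.323729


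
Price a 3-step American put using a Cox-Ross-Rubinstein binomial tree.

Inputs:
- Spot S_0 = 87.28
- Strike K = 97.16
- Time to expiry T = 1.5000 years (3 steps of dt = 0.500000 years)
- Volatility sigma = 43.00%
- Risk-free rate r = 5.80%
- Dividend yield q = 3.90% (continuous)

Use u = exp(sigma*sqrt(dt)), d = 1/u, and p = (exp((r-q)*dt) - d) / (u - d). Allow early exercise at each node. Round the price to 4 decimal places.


dt = T/N = 0.500000
u = exp(sigma*sqrt(dt)) = 1.355345; d = 1/u = 0.737820
p = (exp((r-q)*dt) - d) / (u - d) = 0.440024
Discount per step: exp(-r*dt) = 0.971416
Stock lattice S(k, i) with i counting down-moves:
  k=0: S(0,0) = 87.2800
  k=1: S(1,0) = 118.2945; S(1,1) = 64.3969
  k=2: S(2,0) = 160.3298; S(2,1) = 87.2800; S(2,2) = 47.5133
  k=3: S(3,0) = 217.3022; S(3,1) = 118.2945; S(3,2) = 64.3969; S(3,3) = 35.0562
Terminal payoffs V(N, i) = max(K - S_T, 0):
  V(3,0) = 0.000000; V(3,1) = 0.000000; V(3,2) = 32.763104; V(3,3) = 62.103761
Backward induction: V(k, i) = exp(-r*dt) * [p * V(k+1, i) + (1-p) * V(k+1, i+1)]; then take max(V_cont, immediate exercise) for American.
  V(2,0) = exp(-r*dt) * [p*0.000000 + (1-p)*0.000000] = 0.000000; exercise = 0.000000; V(2,0) = max -> 0.000000
  V(2,1) = exp(-r*dt) * [p*0.000000 + (1-p)*32.763104] = 17.822156; exercise = 9.880000; V(2,1) = max -> 17.822156
  V(2,2) = exp(-r*dt) * [p*32.763104 + (1-p)*62.103761] = 47.787066; exercise = 49.646708; V(2,2) = max -> 49.646708
  V(1,0) = exp(-r*dt) * [p*0.000000 + (1-p)*17.822156] = 9.694724; exercise = 0.000000; V(1,0) = max -> 9.694724
  V(1,1) = exp(-r*dt) * [p*17.822156 + (1-p)*49.646708] = 34.624348; exercise = 32.763104; V(1,1) = max -> 34.624348
  V(0,0) = exp(-r*dt) * [p*9.694724 + (1-p)*34.624348] = 22.978590; exercise = 9.880000; V(0,0) = max -> 22.978590

Answer: Price = V(0,0) = 22.9786


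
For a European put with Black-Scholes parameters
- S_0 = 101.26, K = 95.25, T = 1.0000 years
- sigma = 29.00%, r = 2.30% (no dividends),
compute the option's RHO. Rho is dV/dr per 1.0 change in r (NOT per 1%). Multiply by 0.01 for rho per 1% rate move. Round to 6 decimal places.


Answer: Rho = -41.165370

Derivation:
d1 = 0.4352981122; d2 = 0.1452981122
phi(d1) = 0.3628808424; exp(-qT) = 1.0000000000; exp(-rT) = 0.9772624838
N(-d2) = 0.4422377526
Rho = -K*T*exp(-rT)*N(-d2) = -95.2500 * 1.0000 * 0.9772624838 * 0.4422377526 = -41.165370


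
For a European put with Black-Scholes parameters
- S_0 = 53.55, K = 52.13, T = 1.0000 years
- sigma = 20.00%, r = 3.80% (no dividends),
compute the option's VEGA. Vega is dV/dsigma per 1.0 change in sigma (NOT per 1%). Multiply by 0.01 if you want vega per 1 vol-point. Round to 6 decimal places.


Answer: Vega = 19.523713

Derivation:
d1 = 0.4243759906; d2 = 0.2243759906
phi(d1) = 0.3645884762; exp(-qT) = 1.0000000000; exp(-rT) = 0.9627129409
Vega = S * exp(-qT) * phi(d1) * sqrt(T) = 53.5500 * 1.0000000000 * 0.3645884762 * 1.0000000000 = 19.523713


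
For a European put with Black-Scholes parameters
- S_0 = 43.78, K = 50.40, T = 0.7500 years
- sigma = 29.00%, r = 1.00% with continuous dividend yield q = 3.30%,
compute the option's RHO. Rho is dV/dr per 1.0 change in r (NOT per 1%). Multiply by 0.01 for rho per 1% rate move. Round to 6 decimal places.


d1 = -0.5037941844; d2 = -0.7549415515
phi(d1) = 0.3513955302; exp(-qT) = 0.9755537700; exp(-rT) = 0.9925280548
N(-d2) = 0.7748579736
Rho = -K*T*exp(-rT)*N(-d2) = -50.4000 * 0.7500 * 0.9925280548 * 0.7748579736 = -29.070781

Answer: Rho = -29.070781


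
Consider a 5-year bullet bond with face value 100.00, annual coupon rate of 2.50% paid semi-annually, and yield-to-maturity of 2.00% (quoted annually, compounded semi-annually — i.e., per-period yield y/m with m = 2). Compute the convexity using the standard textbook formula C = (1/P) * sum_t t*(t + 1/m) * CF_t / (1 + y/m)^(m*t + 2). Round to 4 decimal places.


Coupon per period c = face * coupon_rate / m = 1.250000
Periods per year m = 2; per-period yield y/m = 0.010000
Number of cashflows N = 10
Cashflows (t years, CF_t, discount factor 1/(1+y/m)^(m*t), PV):
  t = 0.5000: CF_t = 1.250000, DF = 0.990099, PV = 1.237624
  t = 1.0000: CF_t = 1.250000, DF = 0.980296, PV = 1.225370
  t = 1.5000: CF_t = 1.250000, DF = 0.970590, PV = 1.213238
  t = 2.0000: CF_t = 1.250000, DF = 0.960980, PV = 1.201225
  t = 2.5000: CF_t = 1.250000, DF = 0.951466, PV = 1.189332
  t = 3.0000: CF_t = 1.250000, DF = 0.942045, PV = 1.177557
  t = 3.5000: CF_t = 1.250000, DF = 0.932718, PV = 1.165898
  t = 4.0000: CF_t = 1.250000, DF = 0.923483, PV = 1.154354
  t = 4.5000: CF_t = 1.250000, DF = 0.914340, PV = 1.142925
  t = 5.0000: CF_t = 101.250000, DF = 0.905287, PV = 91.660304
Price P = sum_t PV_t = 102.367826
Convexity numerator sum_t t*(t + 1/m) * CF_t / (1+y/m)^(m*t + 2):
  t = 0.5000: term = 0.606619
  t = 1.0000: term = 1.801838
  t = 1.5000: term = 3.567996
  t = 2.0000: term = 5.887783
  t = 2.5000: term = 8.744232
  t = 3.0000: term = 12.120717
  t = 3.5000: term = 16.000947
  t = 4.0000: term = 20.368956
  t = 4.5000: term = 25.209105
  t = 5.0000: term = 2470.991437
Convexity = (1/P) * sum = 2565.299630 / 102.367826 = 25.059628

Answer: Convexity = 25.0596
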